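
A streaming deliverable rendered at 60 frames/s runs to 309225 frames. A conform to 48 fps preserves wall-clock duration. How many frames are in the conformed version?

247380 frames

Target frames = source frames × (target rate / source rate) = 309225 × (48)/(60) = 309225 × 4/5 = 247380.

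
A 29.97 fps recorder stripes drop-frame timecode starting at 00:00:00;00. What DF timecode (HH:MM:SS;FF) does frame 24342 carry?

00:13:32;06

Ten DF minutes hold 17982 frames, so frame 24342 lies in block 1 (frames 17982–35963) with 6360 frames into that block.
The block's first minute is 1800 frames and the rest 1798 each; 6360 frames reaches minute 3, so 1 × 18 + 3 × 2 = 24 labels have been skipped so far.
Adding those back, label number 24342 + 24 = 24366 at 30 labels/s is 812 s + 6 f = 0 h 13 min 32 s frame 6, i.e. 00:13:32;06.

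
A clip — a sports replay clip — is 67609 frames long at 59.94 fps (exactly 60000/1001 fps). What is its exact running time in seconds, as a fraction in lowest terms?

67676609/60000 seconds

Running time = 67609 ÷ (60000/1001) = 67609 × 1001/60000 = 67676609/60000 s.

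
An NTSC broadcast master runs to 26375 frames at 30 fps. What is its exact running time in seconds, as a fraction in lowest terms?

Running time = 26375 ÷ (30) = 26375 × 1/30 = 5275/6 s.

5275/6 seconds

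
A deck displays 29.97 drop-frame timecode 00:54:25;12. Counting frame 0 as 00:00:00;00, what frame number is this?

97864

Complete 10-minute blocks: 5, each 17982 frames → 89910.
Remaining 4 whole minutes in the current block: 1800 + 3 × 1798 = 7194 frames.
Within the current minute: 25 × 30 + 12 − 2 = 760 (labels ;00/;01 skipped at this minute). Total = 89910 + 7194 + 760 = 97864.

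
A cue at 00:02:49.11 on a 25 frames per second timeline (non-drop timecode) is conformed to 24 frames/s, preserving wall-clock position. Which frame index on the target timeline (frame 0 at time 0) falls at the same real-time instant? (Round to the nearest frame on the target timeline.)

Source frame index: (0×3600 + 2×60 + 49) × 25 + 11 = 4236.
Real time: 4236 / (25) = 4236/25 s.
Target frame: (4236/25) × (24) = 101664/25 ≈ 4066.560 → 4067.

frame 4067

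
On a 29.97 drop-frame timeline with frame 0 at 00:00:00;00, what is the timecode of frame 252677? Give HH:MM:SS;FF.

Each 10-minute DF block holds 10 × 60 × 30 − 9 × 2 = 17982 frames. 252677 ÷ 17982 → 14 full blocks, remainder 929.
Within the partial block the first minute is 1800 frames and each further minute 1798, so 0 further minute boundaries passed. Total skipped labels = 18 × 14 + 2 × 0 = 252.
Non-drop label index = 252677 + 252 = 252929; at 30 labels/s that is 02:20:30:29, i.e. DF 02:20:30;29.

02:20:30;29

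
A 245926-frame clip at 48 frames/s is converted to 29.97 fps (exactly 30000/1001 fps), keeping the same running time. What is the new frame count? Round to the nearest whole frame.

Frames at target rate = 245926 × (30000/1001) / (48) = 153703750/1001 ≈ 153550.200.
Nearest whole frame: 153550.

153550 frames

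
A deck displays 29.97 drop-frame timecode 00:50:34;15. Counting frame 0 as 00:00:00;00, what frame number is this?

90945

Complete 10-minute blocks: 5, each 17982 frames → 89910.
Remaining 0 whole minutes in the current block: 0 frames.
Within the current minute: 34 × 30 + 15 = 1035. Total = 89910 + 0 + 1035 = 90945.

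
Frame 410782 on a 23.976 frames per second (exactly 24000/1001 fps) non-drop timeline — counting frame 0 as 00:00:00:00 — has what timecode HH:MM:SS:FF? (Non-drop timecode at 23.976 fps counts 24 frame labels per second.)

04:45:15:22

410782 ÷ 24 = 17115 full seconds, remainder 22 frames.
17115 s = 4 h 45 min 15 s.
Timecode: 04:45:15:22.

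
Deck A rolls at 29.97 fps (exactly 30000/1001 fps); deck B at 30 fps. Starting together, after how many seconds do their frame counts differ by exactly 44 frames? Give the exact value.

22022/15 seconds

The gap grows by |30 − 30000/1001| = 30/1001 frames per second.
Time for a 44-frame gap: 44 ÷ (30/1001) = 22022/15 s.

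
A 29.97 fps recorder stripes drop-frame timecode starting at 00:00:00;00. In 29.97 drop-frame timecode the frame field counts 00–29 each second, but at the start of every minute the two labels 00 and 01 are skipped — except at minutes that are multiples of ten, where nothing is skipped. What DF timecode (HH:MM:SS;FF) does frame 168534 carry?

01:33:43;12

Ten DF minutes hold 17982 frames, so frame 168534 lies in block 9 (frames 161838–179819) with 6696 frames into that block.
The block's first minute is 1800 frames and the rest 1798 each; 6696 frames reaches minute 3, so 9 × 18 + 3 × 2 = 168 labels have been skipped so far.
Adding those back, label number 168534 + 168 = 168702 at 30 labels/s is 5623 s + 12 f = 1 h 33 min 43 s frame 12, i.e. 01:33:43;12.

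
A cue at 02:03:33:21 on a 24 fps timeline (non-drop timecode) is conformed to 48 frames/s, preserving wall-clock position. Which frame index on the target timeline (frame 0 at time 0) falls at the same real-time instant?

frame 355866

Source frame index: (2×3600 + 3×60 + 33) × 24 + 21 = 177933.
Real time: 177933 / (24) = 59311/8 s.
Target frame: (59311/8) × (48) = 355866.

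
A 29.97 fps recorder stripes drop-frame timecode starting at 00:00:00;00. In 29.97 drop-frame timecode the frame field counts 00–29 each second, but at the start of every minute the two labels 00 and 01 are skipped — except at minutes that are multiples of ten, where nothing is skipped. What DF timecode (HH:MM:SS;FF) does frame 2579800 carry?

23:54:39;12

Ten DF minutes hold 17982 frames, so frame 2579800 lies in block 143 (frames 2571426–2589407) with 8374 frames into that block.
The block's first minute is 1800 frames and the rest 1798 each; 8374 frames reaches minute 4, so 143 × 18 + 4 × 2 = 2582 labels have been skipped so far.
Adding those back, label number 2579800 + 2582 = 2582382 at 30 labels/s is 86079 s + 12 f = 23 h 54 min 39 s frame 12, i.e. 23:54:39;12.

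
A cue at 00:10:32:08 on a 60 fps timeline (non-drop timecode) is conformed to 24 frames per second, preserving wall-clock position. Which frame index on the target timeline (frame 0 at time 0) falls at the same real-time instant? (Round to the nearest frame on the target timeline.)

frame 15171

Source frame index: (0×3600 + 10×60 + 32) × 60 + 8 = 37928.
Real time: 37928 / (60) = 9482/15 s.
Target frame: (9482/15) × (24) = 75856/5 ≈ 15171.200 → 15171.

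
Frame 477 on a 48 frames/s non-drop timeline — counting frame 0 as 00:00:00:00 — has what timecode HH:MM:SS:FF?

477 ÷ 48 = 9 full seconds, remainder 45 frames.
9 s = 0 h 0 min 9 s.
Timecode: 00:00:09:45.

00:00:09:45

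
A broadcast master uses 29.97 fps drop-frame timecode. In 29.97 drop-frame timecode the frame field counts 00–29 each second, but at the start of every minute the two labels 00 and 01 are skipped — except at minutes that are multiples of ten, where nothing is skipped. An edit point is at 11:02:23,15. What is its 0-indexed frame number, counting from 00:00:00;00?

1191113

As if non-drop at 30 labels/s: (11 × 3600 + 2 × 60 + 23) × 30 + 15 = 1192305.
Minute boundaries passed: 662; those not divisible by 10: 662 − 66 = 596; dropped labels = 2 × 596 = 1192.
Actual frame index = 1192305 − 1192 = 1191113.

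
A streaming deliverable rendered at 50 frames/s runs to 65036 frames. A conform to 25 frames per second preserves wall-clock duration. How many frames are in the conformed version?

Frames at target rate = 65036 × (25) / (50) = 32518.

32518 frames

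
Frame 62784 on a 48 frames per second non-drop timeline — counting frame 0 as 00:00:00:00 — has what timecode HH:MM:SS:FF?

62784 ÷ 48 = 1308 full seconds, remainder 0 frames.
1308 s = 0 h 21 min 48 s.
Timecode: 00:21:48:00.

00:21:48:00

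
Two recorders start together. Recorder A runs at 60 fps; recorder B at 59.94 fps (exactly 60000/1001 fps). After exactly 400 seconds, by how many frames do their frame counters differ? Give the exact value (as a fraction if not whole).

24000/1001 frames

A emits 60 × 400 = 24000 frames; B emits 60000/1001 × 400 = 24000000/1001.
Difference = 24000/1001 frames (≈ 23.9760); B is behind A.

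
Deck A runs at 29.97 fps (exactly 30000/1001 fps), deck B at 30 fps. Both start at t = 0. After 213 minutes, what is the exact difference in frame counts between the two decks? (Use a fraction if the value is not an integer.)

383400/1001 frames

213 min = 12780 s.
A emits 30000/1001 × 12780 = 383400000/1001 frames; B emits 30 × 12780 = 383400.
Difference = 383400/1001 frames (≈ 383.0170); B is ahead of A.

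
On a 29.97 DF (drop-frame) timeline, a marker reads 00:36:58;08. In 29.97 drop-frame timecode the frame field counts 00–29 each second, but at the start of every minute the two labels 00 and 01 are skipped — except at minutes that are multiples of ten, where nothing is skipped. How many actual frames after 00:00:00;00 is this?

Complete 10-minute blocks: 3, each 17982 frames → 53946.
Remaining 6 whole minutes in the current block: 1800 + 5 × 1798 = 10790 frames.
Within the current minute: 58 × 30 + 8 − 2 = 1746 (labels ;00/;01 skipped at this minute). Total = 53946 + 10790 + 1746 = 66482.

66482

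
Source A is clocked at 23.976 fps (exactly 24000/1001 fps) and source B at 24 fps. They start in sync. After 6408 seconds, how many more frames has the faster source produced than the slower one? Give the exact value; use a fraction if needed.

153792/1001 frames

A emits 24000/1001 × 6408 = 153792000/1001 frames; B emits 24 × 6408 = 153792.
Difference = 153792/1001 frames (≈ 153.6384); B is ahead of A.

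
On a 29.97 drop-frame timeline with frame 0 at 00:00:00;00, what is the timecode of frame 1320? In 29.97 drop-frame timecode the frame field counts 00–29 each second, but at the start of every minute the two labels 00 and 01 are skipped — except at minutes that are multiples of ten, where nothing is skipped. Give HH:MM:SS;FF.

Ten DF minutes hold 17982 frames, so frame 1320 lies in block 0 (frames 0–17981) with 1320 frames into that block.
The block's first minute is 1800 frames and the rest 1798 each; 1320 frames reaches minute 0, so 0 × 18 + 0 × 2 = 0 labels have been skipped so far.
Adding those back, label number 1320 + 0 = 1320 at 30 labels/s is 44 s + 0 f = 0 h 0 min 44 s frame 0, i.e. 00:00:44;00.

00:00:44;00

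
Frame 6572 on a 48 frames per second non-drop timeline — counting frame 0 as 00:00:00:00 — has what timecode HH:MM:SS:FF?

00:02:16:44

6572 ÷ 48 = 136 full seconds, remainder 44 frames.
136 s = 0 h 2 min 16 s.
Timecode: 00:02:16:44.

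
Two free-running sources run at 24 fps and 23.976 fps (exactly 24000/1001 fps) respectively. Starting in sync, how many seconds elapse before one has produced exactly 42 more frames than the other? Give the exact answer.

1751.75 seconds

The gap grows by |24000/1001 − 24| = 24/1001 frames per second.
Time for a 42-frame gap: 42 ÷ (24/1001) = 1751.75 s.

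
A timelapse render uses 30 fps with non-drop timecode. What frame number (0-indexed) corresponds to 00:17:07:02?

Total seconds to the label: (0 × 3600 + 17 × 60 + 7) = 1027.
Frame index = 1027 × 30 + 2 = 30812.

frame 30812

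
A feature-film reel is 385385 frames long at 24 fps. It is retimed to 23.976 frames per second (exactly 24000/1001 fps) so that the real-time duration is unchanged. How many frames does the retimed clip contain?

385000 frames

Target frames = source frames × (target rate / source rate) = 385385 × (24000/1001)/(24) = 385385 × 1000/1001 = 385000.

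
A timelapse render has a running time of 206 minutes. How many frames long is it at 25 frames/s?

206 min = 12360 s.
Frames = 12360 × 25 = 309000.

309000 frames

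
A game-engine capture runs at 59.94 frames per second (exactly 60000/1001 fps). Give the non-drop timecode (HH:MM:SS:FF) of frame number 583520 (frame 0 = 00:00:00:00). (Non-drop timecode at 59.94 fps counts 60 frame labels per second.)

583520 ÷ 60 = 9725 full seconds, remainder 20 frames.
9725 s = 2 h 42 min 5 s.
Timecode: 02:42:05:20.

02:42:05:20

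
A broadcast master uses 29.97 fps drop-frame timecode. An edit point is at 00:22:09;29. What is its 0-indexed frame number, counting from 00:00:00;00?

39859

As if non-drop at 30 labels/s: (0 × 3600 + 22 × 60 + 9) × 30 + 29 = 39899.
Minute boundaries passed: 22; those not divisible by 10: 22 − 2 = 20; dropped labels = 2 × 20 = 40.
Actual frame index = 39899 − 40 = 39859.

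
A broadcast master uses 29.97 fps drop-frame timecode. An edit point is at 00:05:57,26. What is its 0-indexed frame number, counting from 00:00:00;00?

Complete 10-minute blocks: 0, each 17982 frames → 0.
Remaining 5 whole minutes in the current block: 1800 + 4 × 1798 = 8992 frames.
Within the current minute: 57 × 30 + 26 − 2 = 1734 (labels ;00/;01 skipped at this minute). Total = 0 + 8992 + 1734 = 10726.

10726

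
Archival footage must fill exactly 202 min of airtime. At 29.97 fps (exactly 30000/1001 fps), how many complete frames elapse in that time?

363236 frames

202 min = 12120 s.
Frames = 12120 × 30000/1001 = 363600000/1001 ≈ 363236.7632.
Complete frames: 363236.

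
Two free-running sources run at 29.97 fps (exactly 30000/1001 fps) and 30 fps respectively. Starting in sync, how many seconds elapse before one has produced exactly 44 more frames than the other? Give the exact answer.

The gap grows by |30 − 30000/1001| = 30/1001 frames per second.
Time for a 44-frame gap: 44 ÷ (30/1001) = 22022/15 s.

22022/15 seconds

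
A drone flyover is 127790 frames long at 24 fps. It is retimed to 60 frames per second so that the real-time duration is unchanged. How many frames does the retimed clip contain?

Target frames = source frames × (target rate / source rate) = 127790 × (60)/(24) = 127790 × 5/2 = 319475.

319475 frames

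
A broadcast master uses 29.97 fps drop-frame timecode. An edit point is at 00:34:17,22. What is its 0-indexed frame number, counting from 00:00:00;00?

Complete 10-minute blocks: 3, each 17982 frames → 53946.
Remaining 4 whole minutes in the current block: 1800 + 3 × 1798 = 7194 frames.
Within the current minute: 17 × 30 + 22 − 2 = 530 (labels ;00/;01 skipped at this minute). Total = 53946 + 7194 + 530 = 61670.

61670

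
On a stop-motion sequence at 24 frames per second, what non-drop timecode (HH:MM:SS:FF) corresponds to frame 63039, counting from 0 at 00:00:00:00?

63039 ÷ 24 = 2626 full seconds, remainder 15 frames.
2626 s = 0 h 43 min 46 s.
Timecode: 00:43:46:15.

00:43:46:15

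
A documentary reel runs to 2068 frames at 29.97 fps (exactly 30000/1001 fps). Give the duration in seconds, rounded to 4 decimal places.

Running time = 2068 × 1001/30000 = 517517/7500 s ≈ 69.0023 s.

69.0023 seconds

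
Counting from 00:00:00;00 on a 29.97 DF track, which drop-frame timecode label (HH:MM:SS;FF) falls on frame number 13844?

00:07:41;28

Each 10-minute DF block holds 10 × 60 × 30 − 9 × 2 = 17982 frames. 13844 ÷ 17982 → 0 full blocks, remainder 13844.
Within the partial block the first minute is 1800 frames and each further minute 1798, so 7 further minute boundaries passed. Total skipped labels = 18 × 0 + 2 × 7 = 14.
Non-drop label index = 13844 + 14 = 13858; at 30 labels/s that is 00:07:41:28, i.e. DF 00:07:41;28.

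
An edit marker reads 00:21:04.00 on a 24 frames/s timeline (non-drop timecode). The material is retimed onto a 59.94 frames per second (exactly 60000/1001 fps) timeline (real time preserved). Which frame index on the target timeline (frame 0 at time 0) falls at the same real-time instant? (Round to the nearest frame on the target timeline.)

frame 75764

Source frame index: (0×3600 + 21×60 + 4) × 24 + 0 = 30336.
Real time: 30336 / (24) = 1264 s.
Target frame: (1264) × (60000/1001) = 75840000/1001 ≈ 75764.236 → 75764.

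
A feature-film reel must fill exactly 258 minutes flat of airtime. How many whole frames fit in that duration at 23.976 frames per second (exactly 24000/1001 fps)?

258 min = 15480 s.
Frames = 15480 × 24000/1001 = 371520000/1001 ≈ 371148.8511.
Complete frames: 371148.

371148 frames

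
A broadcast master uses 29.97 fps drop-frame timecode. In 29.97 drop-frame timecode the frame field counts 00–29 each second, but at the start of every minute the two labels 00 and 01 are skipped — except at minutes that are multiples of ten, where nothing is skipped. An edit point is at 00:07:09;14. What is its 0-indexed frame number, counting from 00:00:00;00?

12870

Complete 10-minute blocks: 0, each 17982 frames → 0.
Remaining 7 whole minutes in the current block: 1800 + 6 × 1798 = 12588 frames.
Within the current minute: 9 × 30 + 14 − 2 = 282 (labels ;00/;01 skipped at this minute). Total = 0 + 12588 + 282 = 12870.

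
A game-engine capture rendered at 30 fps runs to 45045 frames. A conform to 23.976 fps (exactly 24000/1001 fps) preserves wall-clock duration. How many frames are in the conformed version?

36000 frames

Target frames = source frames × (target rate / source rate) = 45045 × (24000/1001)/(30) = 45045 × 800/1001 = 36000.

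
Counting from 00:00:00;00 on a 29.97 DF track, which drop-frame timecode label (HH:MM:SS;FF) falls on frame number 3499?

00:01:56;21

Each 10-minute DF block holds 10 × 60 × 30 − 9 × 2 = 17982 frames. 3499 ÷ 17982 → 0 full blocks, remainder 3499.
Within the partial block the first minute is 1800 frames and each further minute 1798, so 1 further minute boundary passed. Total skipped labels = 18 × 0 + 2 × 1 = 2.
Non-drop label index = 3499 + 2 = 3501; at 30 labels/s that is 00:01:56:21, i.e. DF 00:01:56;21.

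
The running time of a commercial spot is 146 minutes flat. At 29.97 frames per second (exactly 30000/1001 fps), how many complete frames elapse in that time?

146 min = 8760 s.
Frames = 8760 × 30000/1001 = 262800000/1001 ≈ 262537.4625.
Complete frames: 262537.

262537 frames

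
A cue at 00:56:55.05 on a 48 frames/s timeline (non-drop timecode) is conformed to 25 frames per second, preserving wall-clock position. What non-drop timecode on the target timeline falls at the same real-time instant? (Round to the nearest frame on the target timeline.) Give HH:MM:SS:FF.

00:56:55:03

Source frame index: (0×3600 + 56×60 + 55) × 48 + 5 = 163925.
Real time: 163925 / (48) = 163925/48 s.
Target frame: (163925/48) × (25) = 4098125/48 ≈ 85377.604 → 85378.
At 25 labels/s: frame 85378 → 00:56:55:03.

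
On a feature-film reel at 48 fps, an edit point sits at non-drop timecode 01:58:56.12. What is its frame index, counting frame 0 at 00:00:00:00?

Total seconds to the label: (1 × 3600 + 58 × 60 + 56) = 7136.
Frame index = 7136 × 48 + 12 = 342540.

frame 342540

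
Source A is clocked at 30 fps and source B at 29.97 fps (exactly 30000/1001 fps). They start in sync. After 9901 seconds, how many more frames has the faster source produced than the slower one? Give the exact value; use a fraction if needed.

297030/1001 frames

A emits 30 × 9901 = 297030 frames; B emits 30000/1001 × 9901 = 297030000/1001.
Difference = 297030/1001 frames (≈ 296.7333); B is behind A.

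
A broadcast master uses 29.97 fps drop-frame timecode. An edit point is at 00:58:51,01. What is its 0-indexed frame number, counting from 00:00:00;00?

Complete 10-minute blocks: 5, each 17982 frames → 89910.
Remaining 8 whole minutes in the current block: 1800 + 7 × 1798 = 14386 frames.
Within the current minute: 51 × 30 + 1 − 2 = 1529 (labels ;00/;01 skipped at this minute). Total = 89910 + 14386 + 1529 = 105825.

105825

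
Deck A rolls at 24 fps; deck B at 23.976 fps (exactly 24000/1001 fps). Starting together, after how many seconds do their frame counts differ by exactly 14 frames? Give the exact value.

7007/12 seconds

The gap grows by |24000/1001 − 24| = 24/1001 frames per second.
Time for a 14-frame gap: 14 ÷ (24/1001) = 7007/12 s.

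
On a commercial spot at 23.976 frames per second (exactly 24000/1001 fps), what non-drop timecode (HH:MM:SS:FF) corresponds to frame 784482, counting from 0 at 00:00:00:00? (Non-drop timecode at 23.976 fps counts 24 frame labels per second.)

784482 ÷ 24 = 32686 full seconds, remainder 18 frames.
32686 s = 9 h 4 min 46 s.
Timecode: 09:04:46:18.

09:04:46:18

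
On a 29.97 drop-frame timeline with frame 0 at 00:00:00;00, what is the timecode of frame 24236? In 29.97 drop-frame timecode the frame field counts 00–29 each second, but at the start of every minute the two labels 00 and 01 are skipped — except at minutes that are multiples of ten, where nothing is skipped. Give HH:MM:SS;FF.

Ten DF minutes hold 17982 frames, so frame 24236 lies in block 1 (frames 17982–35963) with 6254 frames into that block.
The block's first minute is 1800 frames and the rest 1798 each; 6254 frames reaches minute 3, so 1 × 18 + 3 × 2 = 24 labels have been skipped so far.
Adding those back, label number 24236 + 24 = 24260 at 30 labels/s is 808 s + 20 f = 0 h 13 min 28 s frame 20, i.e. 00:13:28;20.

00:13:28;20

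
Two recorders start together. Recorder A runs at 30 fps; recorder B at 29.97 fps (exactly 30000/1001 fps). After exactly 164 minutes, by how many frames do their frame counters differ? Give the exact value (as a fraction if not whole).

295200/1001 frames

164 min = 9840 s.
A emits 30 × 9840 = 295200 frames; B emits 30000/1001 × 9840 = 295200000/1001.
Difference = 295200/1001 frames (≈ 294.9051); B is behind A.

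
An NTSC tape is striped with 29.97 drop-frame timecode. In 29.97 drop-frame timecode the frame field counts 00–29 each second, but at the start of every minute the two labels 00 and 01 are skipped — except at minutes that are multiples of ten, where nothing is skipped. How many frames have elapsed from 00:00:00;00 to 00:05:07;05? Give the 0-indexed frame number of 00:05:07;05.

Complete 10-minute blocks: 0, each 17982 frames → 0.
Remaining 5 whole minutes in the current block: 1800 + 4 × 1798 = 8992 frames.
Within the current minute: 7 × 30 + 5 − 2 = 213 (labels ;00/;01 skipped at this minute). Total = 0 + 8992 + 213 = 9205.

9205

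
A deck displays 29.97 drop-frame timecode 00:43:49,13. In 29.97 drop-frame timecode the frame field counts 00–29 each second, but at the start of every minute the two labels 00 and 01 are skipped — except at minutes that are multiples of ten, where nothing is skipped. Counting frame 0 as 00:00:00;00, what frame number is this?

Complete 10-minute blocks: 4, each 17982 frames → 71928.
Remaining 3 whole minutes in the current block: 1800 + 2 × 1798 = 5396 frames.
Within the current minute: 49 × 30 + 13 − 2 = 1481 (labels ;00/;01 skipped at this minute). Total = 71928 + 5396 + 1481 = 78805.

78805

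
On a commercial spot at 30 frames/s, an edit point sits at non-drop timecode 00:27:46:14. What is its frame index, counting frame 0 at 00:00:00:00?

frame 49994

Total seconds to the label: (0 × 3600 + 27 × 60 + 46) = 1666.
Frame index = 1666 × 30 + 14 = 49994.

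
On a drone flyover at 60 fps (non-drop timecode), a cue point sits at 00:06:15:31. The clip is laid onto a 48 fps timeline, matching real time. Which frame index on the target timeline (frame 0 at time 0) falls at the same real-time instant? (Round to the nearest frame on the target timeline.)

frame 18025

Source frame index: (0×3600 + 6×60 + 15) × 60 + 31 = 22531.
Real time: 22531 / (60) = 22531/60 s.
Target frame: (22531/60) × (48) = 90124/5 ≈ 18024.800 → 18025.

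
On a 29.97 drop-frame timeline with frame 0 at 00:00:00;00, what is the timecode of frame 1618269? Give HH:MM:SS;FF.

Each 10-minute DF block holds 10 × 60 × 30 − 9 × 2 = 17982 frames. 1618269 ÷ 17982 → 89 full blocks, remainder 17871.
Within the partial block the first minute is 1800 frames and each further minute 1798, so 9 further minute boundaries passed. Total skipped labels = 18 × 89 + 2 × 9 = 1620.
Non-drop label index = 1618269 + 1620 = 1619889; at 30 labels/s that is 14:59:56:09, i.e. DF 14:59:56;09.

14:59:56;09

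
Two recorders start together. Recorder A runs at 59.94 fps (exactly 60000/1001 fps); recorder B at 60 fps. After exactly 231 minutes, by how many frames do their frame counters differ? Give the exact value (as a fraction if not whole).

231 min = 13860 s.
A emits 60000/1001 × 13860 = 10800000/13 frames; B emits 60 × 13860 = 831600.
Difference = 10800/13 frames (≈ 830.7692); B is ahead of A.

10800/13 frames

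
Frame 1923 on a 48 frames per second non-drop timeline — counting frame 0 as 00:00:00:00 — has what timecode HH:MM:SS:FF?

1923 ÷ 48 = 40 full seconds, remainder 3 frames.
40 s = 0 h 0 min 40 s.
Timecode: 00:00:40:03.

00:00:40:03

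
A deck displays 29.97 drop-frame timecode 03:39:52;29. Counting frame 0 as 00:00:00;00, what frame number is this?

As if non-drop at 30 labels/s: (3 × 3600 + 39 × 60 + 52) × 30 + 29 = 395789.
Minute boundaries passed: 219; those not divisible by 10: 219 − 21 = 198; dropped labels = 2 × 198 = 396.
Actual frame index = 395789 − 396 = 395393.

395393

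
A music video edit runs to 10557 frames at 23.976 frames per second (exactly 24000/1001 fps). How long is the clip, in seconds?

440.314875 seconds

Running time = 10557 / (24000/1001) = 440.314875 s.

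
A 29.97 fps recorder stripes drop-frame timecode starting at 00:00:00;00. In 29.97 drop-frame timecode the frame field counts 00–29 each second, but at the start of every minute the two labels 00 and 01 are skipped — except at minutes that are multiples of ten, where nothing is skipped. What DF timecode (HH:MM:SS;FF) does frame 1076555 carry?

Ten DF minutes hold 17982 frames, so frame 1076555 lies in block 59 (frames 1060938–1078919) with 15617 frames into that block.
The block's first minute is 1800 frames and the rest 1798 each; 15617 frames reaches minute 8, so 59 × 18 + 8 × 2 = 1078 labels have been skipped so far.
Adding those back, label number 1076555 + 1078 = 1077633 at 30 labels/s is 35921 s + 3 f = 9 h 58 min 41 s frame 3, i.e. 09:58:41;03.

09:58:41;03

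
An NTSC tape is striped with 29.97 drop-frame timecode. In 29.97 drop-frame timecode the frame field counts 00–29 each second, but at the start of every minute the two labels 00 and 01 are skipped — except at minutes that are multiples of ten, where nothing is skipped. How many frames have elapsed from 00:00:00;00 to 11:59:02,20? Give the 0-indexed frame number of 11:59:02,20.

Complete 10-minute blocks: 71, each 17982 frames → 1276722.
Remaining 9 whole minutes in the current block: 1800 + 8 × 1798 = 16184 frames.
Within the current minute: 2 × 30 + 20 − 2 = 78 (labels ;00/;01 skipped at this minute). Total = 1276722 + 16184 + 78 = 1292984.

1292984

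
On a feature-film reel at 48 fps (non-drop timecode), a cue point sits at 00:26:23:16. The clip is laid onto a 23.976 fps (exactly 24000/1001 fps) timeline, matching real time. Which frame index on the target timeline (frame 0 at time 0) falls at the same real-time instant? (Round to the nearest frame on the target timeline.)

frame 37962

Source frame index: (0×3600 + 26×60 + 23) × 48 + 16 = 76000.
Real time: 76000 / (48) = 4750/3 s.
Target frame: (4750/3) × (24000/1001) = 38000000/1001 ≈ 37962.038 → 37962.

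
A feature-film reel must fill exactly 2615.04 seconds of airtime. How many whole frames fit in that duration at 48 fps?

125521 frames

Frames = 2615.04 × 48 = 3138048/25 ≈ 125521.9200.
Complete frames: 125521.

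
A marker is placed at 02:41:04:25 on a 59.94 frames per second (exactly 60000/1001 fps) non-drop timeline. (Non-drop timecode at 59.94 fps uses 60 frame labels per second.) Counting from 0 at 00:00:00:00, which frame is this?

frame 579865

Total seconds to the label: (2 × 3600 + 41 × 60 + 4) = 9664.
Frame index = 9664 × 60 + 25 = 579865.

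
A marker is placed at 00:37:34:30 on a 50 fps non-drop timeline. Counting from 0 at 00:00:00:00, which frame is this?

frame 112730

Total seconds to the label: (0 × 3600 + 37 × 60 + 34) = 2254.
Frame index = 2254 × 50 + 30 = 112730.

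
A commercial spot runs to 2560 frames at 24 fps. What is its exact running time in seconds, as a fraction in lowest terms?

Running time = 2560 ÷ (24) = 2560 × 1/24 = 320/3 s.

320/3 seconds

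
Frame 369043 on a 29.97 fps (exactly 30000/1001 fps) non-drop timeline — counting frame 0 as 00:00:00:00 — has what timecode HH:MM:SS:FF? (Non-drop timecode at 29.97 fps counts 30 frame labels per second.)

369043 ÷ 30 = 12301 full seconds, remainder 13 frames.
12301 s = 3 h 25 min 1 s.
Timecode: 03:25:01:13.

03:25:01:13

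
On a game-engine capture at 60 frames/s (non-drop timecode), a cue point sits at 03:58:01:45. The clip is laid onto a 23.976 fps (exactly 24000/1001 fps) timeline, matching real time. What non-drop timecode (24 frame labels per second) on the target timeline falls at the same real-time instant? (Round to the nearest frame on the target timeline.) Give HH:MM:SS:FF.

Source frame index: (3×3600 + 58×60 + 1) × 60 + 45 = 856905.
Real time: 856905 / (60) = 57127/4 s.
Target frame: (57127/4) × (24000/1001) = 48966000/143 ≈ 342419.580 → 342420.
At 24 labels/s: frame 342420 → 03:57:47:12.

03:57:47:12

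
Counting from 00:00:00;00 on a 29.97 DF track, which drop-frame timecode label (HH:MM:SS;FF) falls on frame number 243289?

02:15:17;23

Each 10-minute DF block holds 10 × 60 × 30 − 9 × 2 = 17982 frames. 243289 ÷ 17982 → 13 full blocks, remainder 9523.
Within the partial block the first minute is 1800 frames and each further minute 1798, so 5 further minute boundaries passed. Total skipped labels = 18 × 13 + 2 × 5 = 244.
Non-drop label index = 243289 + 244 = 243533; at 30 labels/s that is 02:15:17:23, i.e. DF 02:15:17;23.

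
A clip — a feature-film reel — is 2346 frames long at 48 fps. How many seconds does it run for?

Running time = 2346 / (48) = 48.875 s.

48.875 seconds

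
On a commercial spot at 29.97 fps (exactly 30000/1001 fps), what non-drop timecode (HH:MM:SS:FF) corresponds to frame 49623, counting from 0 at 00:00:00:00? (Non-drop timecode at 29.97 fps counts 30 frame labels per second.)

49623 ÷ 30 = 1654 full seconds, remainder 3 frames.
1654 s = 0 h 27 min 34 s.
Timecode: 00:27:34:03.

00:27:34:03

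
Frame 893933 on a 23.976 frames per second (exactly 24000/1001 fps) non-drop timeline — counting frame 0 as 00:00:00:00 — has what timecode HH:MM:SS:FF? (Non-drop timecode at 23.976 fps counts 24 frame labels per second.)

10:20:47:05

893933 ÷ 24 = 37247 full seconds, remainder 5 frames.
37247 s = 10 h 20 min 47 s.
Timecode: 10:20:47:05.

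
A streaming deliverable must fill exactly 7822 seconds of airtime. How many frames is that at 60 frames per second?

469320 frames

Frames = 7822 × 60 = 469320.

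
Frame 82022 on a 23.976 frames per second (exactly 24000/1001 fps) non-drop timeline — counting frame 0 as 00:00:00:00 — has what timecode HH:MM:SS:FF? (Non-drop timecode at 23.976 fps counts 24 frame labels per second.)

82022 ÷ 24 = 3417 full seconds, remainder 14 frames.
3417 s = 0 h 56 min 57 s.
Timecode: 00:56:57:14.

00:56:57:14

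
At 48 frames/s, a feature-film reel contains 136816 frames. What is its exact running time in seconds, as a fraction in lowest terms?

Running time = 136816 ÷ (48) = 136816 × 1/48 = 8551/3 s.

8551/3 seconds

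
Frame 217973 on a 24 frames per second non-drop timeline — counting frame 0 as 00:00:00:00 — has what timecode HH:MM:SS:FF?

02:31:22:05

217973 ÷ 24 = 9082 full seconds, remainder 5 frames.
9082 s = 2 h 31 min 22 s.
Timecode: 02:31:22:05.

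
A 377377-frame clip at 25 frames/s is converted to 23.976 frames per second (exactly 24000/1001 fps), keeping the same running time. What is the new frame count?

Target frames = source frames × (target rate / source rate) = 377377 × (24000/1001)/(25) = 377377 × 960/1001 = 361920.

361920 frames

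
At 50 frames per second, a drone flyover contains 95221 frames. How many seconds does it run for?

Running time = 95221 / (50) = 1904.42 s.

1904.42 seconds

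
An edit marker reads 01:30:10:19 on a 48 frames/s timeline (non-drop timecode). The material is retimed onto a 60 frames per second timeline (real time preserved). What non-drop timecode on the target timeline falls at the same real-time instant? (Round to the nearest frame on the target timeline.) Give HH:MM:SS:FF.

01:30:10:24

Source frame index: (1×3600 + 30×60 + 10) × 48 + 19 = 259699.
Real time: 259699 / (48) = 259699/48 s.
Target frame: (259699/48) × (60) = 1298495/4 ≈ 324623.750 → 324624.
At 60 labels/s: frame 324624 → 01:30:10:24.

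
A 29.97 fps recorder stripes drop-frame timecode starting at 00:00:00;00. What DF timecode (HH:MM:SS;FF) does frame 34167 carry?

00:19:00;03

Ten DF minutes hold 17982 frames, so frame 34167 lies in block 1 (frames 17982–35963) with 16185 frames into that block.
The block's first minute is 1800 frames and the rest 1798 each; 16185 frames reaches minute 9, so 1 × 18 + 9 × 2 = 36 labels have been skipped so far.
Adding those back, label number 34167 + 36 = 34203 at 30 labels/s is 1140 s + 3 f = 0 h 19 min 0 s frame 3, i.e. 00:19:00;03.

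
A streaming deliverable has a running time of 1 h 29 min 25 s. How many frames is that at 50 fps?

268250 frames

1 h 29 min 25 s = 5365 s.
Frames = 5365 × 50 = 268250.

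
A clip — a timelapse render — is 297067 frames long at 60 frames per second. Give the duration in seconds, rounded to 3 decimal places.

Running time = 297067 × 1/60 = 297067/60 s ≈ 4951.117 s.

4951.117 seconds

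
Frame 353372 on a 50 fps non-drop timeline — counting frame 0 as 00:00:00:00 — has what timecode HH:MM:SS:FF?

353372 ÷ 50 = 7067 full seconds, remainder 22 frames.
7067 s = 1 h 57 min 47 s.
Timecode: 01:57:47:22.

01:57:47:22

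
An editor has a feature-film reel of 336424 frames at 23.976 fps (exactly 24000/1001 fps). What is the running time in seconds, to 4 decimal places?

14031.6843 seconds

Running time = 336424 × 1001/24000 = 42095053/3000 s ≈ 14031.6843 s.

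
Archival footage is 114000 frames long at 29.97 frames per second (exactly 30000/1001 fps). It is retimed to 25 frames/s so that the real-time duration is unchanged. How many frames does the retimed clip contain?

Target frames = source frames × (target rate / source rate) = 114000 × (25)/(30000/1001) = 114000 × 1001/1200 = 95095.

95095 frames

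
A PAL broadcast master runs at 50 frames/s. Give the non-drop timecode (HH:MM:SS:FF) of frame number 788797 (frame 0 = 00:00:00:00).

788797 ÷ 50 = 15775 full seconds, remainder 47 frames.
15775 s = 4 h 22 min 55 s.
Timecode: 04:22:55:47.

04:22:55:47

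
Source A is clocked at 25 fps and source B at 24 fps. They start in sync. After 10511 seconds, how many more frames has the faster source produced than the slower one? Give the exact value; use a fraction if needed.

A emits 25 × 10511 = 262775 frames; B emits 24 × 10511 = 252264.
Difference = 10511 frames; B is behind A.

10511 frames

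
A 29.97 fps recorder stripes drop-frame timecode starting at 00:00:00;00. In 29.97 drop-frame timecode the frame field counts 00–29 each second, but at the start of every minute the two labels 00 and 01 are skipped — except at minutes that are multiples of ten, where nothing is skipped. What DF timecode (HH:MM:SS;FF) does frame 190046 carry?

Ten DF minutes hold 17982 frames, so frame 190046 lies in block 10 (frames 179820–197801) with 10226 frames into that block.
The block's first minute is 1800 frames and the rest 1798 each; 10226 frames reaches minute 5, so 10 × 18 + 5 × 2 = 190 labels have been skipped so far.
Adding those back, label number 190046 + 190 = 190236 at 30 labels/s is 6341 s + 6 f = 1 h 45 min 41 s frame 6, i.e. 01:45:41;06.

01:45:41;06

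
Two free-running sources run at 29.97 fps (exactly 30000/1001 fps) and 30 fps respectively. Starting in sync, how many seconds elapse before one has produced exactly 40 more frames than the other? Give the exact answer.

4004/3 seconds

The gap grows by |30 − 30000/1001| = 30/1001 frames per second.
Time for a 40-frame gap: 40 ÷ (30/1001) = 4004/3 s.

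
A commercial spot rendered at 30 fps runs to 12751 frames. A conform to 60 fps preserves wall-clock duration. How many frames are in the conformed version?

25502 frames

Target frames = source frames × (target rate / source rate) = 12751 × (60)/(30) = 12751 × 2 = 25502.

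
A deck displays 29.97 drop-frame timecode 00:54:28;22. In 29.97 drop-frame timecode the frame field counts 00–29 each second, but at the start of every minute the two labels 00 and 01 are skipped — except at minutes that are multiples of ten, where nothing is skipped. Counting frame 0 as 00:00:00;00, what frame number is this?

Complete 10-minute blocks: 5, each 17982 frames → 89910.
Remaining 4 whole minutes in the current block: 1800 + 3 × 1798 = 7194 frames.
Within the current minute: 28 × 30 + 22 − 2 = 860 (labels ;00/;01 skipped at this minute). Total = 89910 + 7194 + 860 = 97964.

97964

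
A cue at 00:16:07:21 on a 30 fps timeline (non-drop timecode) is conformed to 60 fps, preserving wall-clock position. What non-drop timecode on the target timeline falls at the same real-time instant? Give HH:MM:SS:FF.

00:16:07:42

Source frame index: (0×3600 + 16×60 + 7) × 30 + 21 = 29031.
Real time: 29031 / (30) = 9677/10 s.
Target frame: (9677/10) × (60) = 58062.
At 60 labels/s: frame 58062 → 00:16:07:42.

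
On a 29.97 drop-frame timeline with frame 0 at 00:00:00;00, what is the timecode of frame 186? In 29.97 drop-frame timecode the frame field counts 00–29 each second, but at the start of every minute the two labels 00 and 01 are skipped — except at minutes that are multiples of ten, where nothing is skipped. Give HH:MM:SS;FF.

00:00:06;06

Each 10-minute DF block holds 10 × 60 × 30 − 9 × 2 = 17982 frames. 186 ÷ 17982 → 0 full blocks, remainder 186.
Within the partial block the first minute is 1800 frames and each further minute 1798, so 0 further minute boundaries passed. Total skipped labels = 18 × 0 + 2 × 0 = 0.
Non-drop label index = 186 + 0 = 186; at 30 labels/s that is 00:00:06:06, i.e. DF 00:00:06;06.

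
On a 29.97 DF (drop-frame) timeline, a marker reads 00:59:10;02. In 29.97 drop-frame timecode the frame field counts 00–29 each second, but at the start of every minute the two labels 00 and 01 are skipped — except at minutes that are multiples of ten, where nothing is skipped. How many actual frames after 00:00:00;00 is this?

As if non-drop at 30 labels/s: (0 × 3600 + 59 × 60 + 10) × 30 + 2 = 106502.
Minute boundaries passed: 59; those not divisible by 10: 59 − 5 = 54; dropped labels = 2 × 54 = 108.
Actual frame index = 106502 − 108 = 106394.

106394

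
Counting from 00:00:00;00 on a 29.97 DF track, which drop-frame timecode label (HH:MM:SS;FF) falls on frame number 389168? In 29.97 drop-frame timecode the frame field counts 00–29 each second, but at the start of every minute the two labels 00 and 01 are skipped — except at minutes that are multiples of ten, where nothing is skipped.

Each 10-minute DF block holds 10 × 60 × 30 − 9 × 2 = 17982 frames. 389168 ÷ 17982 → 21 full blocks, remainder 11546.
Within the partial block the first minute is 1800 frames and each further minute 1798, so 6 further minute boundaries passed. Total skipped labels = 18 × 21 + 2 × 6 = 390.
Non-drop label index = 389168 + 390 = 389558; at 30 labels/s that is 03:36:25:08, i.e. DF 03:36:25;08.

03:36:25;08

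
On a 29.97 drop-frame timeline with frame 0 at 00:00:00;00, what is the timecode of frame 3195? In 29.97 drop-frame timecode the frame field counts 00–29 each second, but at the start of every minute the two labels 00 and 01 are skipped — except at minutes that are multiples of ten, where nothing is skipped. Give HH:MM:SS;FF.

00:01:46;17

Ten DF minutes hold 17982 frames, so frame 3195 lies in block 0 (frames 0–17981) with 3195 frames into that block.
The block's first minute is 1800 frames and the rest 1798 each; 3195 frames reaches minute 1, so 0 × 18 + 1 × 2 = 2 labels have been skipped so far.
Adding those back, label number 3195 + 2 = 3197 at 30 labels/s is 106 s + 17 f = 0 h 1 min 46 s frame 17, i.e. 00:01:46;17.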